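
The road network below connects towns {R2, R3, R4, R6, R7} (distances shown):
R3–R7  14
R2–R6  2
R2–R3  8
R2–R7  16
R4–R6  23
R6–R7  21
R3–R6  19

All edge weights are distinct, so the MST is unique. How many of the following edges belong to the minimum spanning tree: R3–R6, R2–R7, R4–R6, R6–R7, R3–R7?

Kruskal's algorithm — process edges by increasing weight (ties by edge label):
R2–R6 (2): add — endpoints in different components.
R2–R3 (8): add — endpoints in different components.
R3–R7 (14): add — endpoints in different components.
R2–R7 (16): skip — R2 and R7 already connected.
R3–R6 (19): skip — R3 and R6 already connected.
R6–R7 (21): skip — R6 and R7 already connected.
R4–R6 (23): add — endpoints in different components.
MST edge set: {R2–R6, R2–R3, R3–R7, R4–R6}.
Of the listed edges, {R4–R6, R3–R7} are in the MST → 2.

2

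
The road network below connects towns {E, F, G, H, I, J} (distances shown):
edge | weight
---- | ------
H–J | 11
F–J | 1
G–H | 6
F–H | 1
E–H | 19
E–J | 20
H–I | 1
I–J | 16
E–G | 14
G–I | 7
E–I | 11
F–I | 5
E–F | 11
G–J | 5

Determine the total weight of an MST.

19

Prim's algorithm from H:
Step 1: cheapest edge leaving the tree is F–H (1); add F.
Step 2: cheapest edge leaving the tree is H–I (1); add I.
Step 3: cheapest edge leaving the tree is F–J (1); add J.
Step 4: cheapest edge leaving the tree is G–J (5); add G.
Step 5: cheapest edge leaving the tree is E–F (11); add E.
MST edges: F–H, H–I, F–J, G–J, E–F; total weight 1+1+1+5+11 = 19.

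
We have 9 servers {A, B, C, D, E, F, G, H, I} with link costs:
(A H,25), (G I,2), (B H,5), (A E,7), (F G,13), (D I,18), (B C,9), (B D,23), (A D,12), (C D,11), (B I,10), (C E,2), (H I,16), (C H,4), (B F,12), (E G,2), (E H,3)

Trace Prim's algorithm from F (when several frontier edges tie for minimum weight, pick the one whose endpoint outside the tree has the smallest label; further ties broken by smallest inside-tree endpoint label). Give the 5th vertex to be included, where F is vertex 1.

Prim's algorithm from F:
Step 1: cheapest edge leaving the tree is B F (12); add B.
Step 2: cheapest edge leaving the tree is B H (5); add H.
Step 3: cheapest edge leaving the tree is E H (3); add E.
Step 4: cheapest edge leaving the tree is C E (2); add C.
Step 5: cheapest edge leaving the tree is E G (2); add G.
Step 6: cheapest edge leaving the tree is G I (2); add I.
Step 7: cheapest edge leaving the tree is A E (7); add A.
Step 8: cheapest edge leaving the tree is C D (11); add D.
Vertex order: F, B, H, E, C, G, I, A, D. The 5th vertex is C.

C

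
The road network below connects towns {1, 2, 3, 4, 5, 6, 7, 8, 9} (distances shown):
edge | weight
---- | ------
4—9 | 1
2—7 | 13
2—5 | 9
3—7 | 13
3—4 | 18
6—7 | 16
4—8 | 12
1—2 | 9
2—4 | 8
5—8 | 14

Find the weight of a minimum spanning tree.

Prim's algorithm from 1:
Step 1: cheapest edge leaving the tree is 1—2 (9); add 2.
Step 2: cheapest edge leaving the tree is 2—4 (8); add 4.
Step 3: cheapest edge leaving the tree is 4—9 (1); add 9.
Step 4: cheapest edge leaving the tree is 2—5 (9); add 5.
Step 5: cheapest edge leaving the tree is 4—8 (12); add 8.
Step 6: cheapest edge leaving the tree is 2—7 (13); add 7.
Step 7: cheapest edge leaving the tree is 3—7 (13); add 3.
Step 8: cheapest edge leaving the tree is 6—7 (16); add 6.
MST edges: 1—2, 2—4, 4—9, 2—5, 4—8, 2—7, 3—7, 6—7; total weight 9+8+1+9+12+13+13+16 = 81.

81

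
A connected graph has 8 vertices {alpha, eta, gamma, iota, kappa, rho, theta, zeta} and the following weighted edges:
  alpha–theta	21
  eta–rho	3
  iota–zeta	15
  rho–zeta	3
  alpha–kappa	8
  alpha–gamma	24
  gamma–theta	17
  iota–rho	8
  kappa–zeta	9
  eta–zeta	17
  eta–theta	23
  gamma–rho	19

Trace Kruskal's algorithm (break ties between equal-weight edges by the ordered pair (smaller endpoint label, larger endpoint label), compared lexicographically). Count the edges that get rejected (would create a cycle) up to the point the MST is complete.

2

Sort edges by weight, then run Kruskal:
eta–rho (3): add — endpoints in different components.
rho–zeta (3): add — endpoints in different components.
alpha–kappa (8): add — endpoints in different components.
iota–rho (8): add — endpoints in different components.
kappa–zeta (9): add — endpoints in different components.
iota–zeta (15): skip — zeta and iota already connected.
eta–zeta (17): skip — zeta and eta already connected.
gamma–theta (17): add — endpoints in different components.
gamma–rho (19): add — endpoints in different components.
Edges rejected before the tree was complete: 2.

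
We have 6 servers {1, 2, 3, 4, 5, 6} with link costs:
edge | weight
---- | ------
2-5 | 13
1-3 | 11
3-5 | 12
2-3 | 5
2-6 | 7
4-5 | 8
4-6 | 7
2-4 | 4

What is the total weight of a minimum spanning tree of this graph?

35

Kruskal: consider edges lightest-first.
2-4 (4): add — endpoints in different components.
2-3 (5): add — endpoints in different components.
2-6 (7): add — endpoints in different components.
4-6 (7): skip — 4 and 6 already connected.
4-5 (8): add — endpoints in different components.
1-3 (11): add — endpoints in different components.
MST edges: 2-4, 2-3, 2-6, 4-5, 1-3; total weight 4+5+7+8+11 = 35.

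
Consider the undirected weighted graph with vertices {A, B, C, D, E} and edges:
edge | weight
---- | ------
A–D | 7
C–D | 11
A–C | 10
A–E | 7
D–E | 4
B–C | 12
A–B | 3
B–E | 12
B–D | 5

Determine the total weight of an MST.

22

Prim's algorithm from D:
Step 1: cheapest edge leaving the tree is D–E (4); add E.
Step 2: cheapest edge leaving the tree is B–D (5); add B.
Step 3: cheapest edge leaving the tree is A–B (3); add A.
Step 4: cheapest edge leaving the tree is A–C (10); add C.
MST edges: D–E, B–D, A–B, A–C; total weight 4+5+3+10 = 22.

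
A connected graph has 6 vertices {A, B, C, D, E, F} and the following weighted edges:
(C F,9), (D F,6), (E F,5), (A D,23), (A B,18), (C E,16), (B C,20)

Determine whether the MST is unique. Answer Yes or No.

Yes

Kruskal's algorithm — process edges by increasing weight (ties by edge label):
E F (5): add — endpoints in different components.
D F (6): add — endpoints in different components.
C F (9): add — endpoints in different components.
C E (16): skip — C and E already connected.
A B (18): add — endpoints in different components.
B C (20): add — endpoints in different components.
Every non-tree edge has weight strictly greater than the heaviest edge on the tree path between its endpoints, so the MST is unique.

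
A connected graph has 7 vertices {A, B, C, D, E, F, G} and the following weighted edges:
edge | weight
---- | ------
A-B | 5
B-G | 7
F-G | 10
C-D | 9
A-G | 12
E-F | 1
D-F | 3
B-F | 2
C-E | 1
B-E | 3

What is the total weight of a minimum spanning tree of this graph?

Prim's algorithm from G:
Step 1: frontier [B-G 7, F-G 10, A-G 12] → take B-G (7); add B.
Step 2: frontier [B-F 2, B-E 3, A-B 5, F-G 10, A-G 12] → take B-F (2); add F.
Step 3: frontier [B-E 3, A-B 5, E-F 1, D-F 3, A-G 12] → take E-F (1); add E.
Step 4: frontier [A-B 5, C-E 1, D-F 3, A-G 12] → take C-E (1); add C.
Step 5: frontier [A-B 5, C-D 9, D-F 3, A-G 12] → take D-F (3); add D.
Step 6: frontier [A-B 5, A-G 12] → take A-B (5); add A.
MST edges: B-G, B-F, E-F, C-E, D-F, A-B; total weight 7+2+1+1+3+5 = 19.

19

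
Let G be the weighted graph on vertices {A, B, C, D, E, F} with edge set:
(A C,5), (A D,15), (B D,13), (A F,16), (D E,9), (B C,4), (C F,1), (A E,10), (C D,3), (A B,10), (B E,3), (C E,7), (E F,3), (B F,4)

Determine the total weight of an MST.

Kruskal: consider edges lightest-first.
C F (1): add — endpoints in different components.
B E (3): add — endpoints in different components.
C D (3): add — endpoints in different components.
E F (3): add — endpoints in different components.
B C (4): skip — B and C already connected.
B F (4): skip — B and F already connected.
A C (5): add — endpoints in different components.
MST edges: C F, B E, C D, E F, A C; total weight 1+3+3+3+5 = 15.

15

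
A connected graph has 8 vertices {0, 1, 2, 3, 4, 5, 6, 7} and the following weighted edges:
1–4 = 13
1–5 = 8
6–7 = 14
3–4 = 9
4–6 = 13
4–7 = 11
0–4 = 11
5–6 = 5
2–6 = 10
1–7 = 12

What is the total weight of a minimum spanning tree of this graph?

Prim's algorithm from 6:
Step 1: cheapest edge leaving the tree is 5–6 (5); add 5.
Step 2: cheapest edge leaving the tree is 1–5 (8); add 1.
Step 3: cheapest edge leaving the tree is 2–6 (10); add 2.
Step 4: cheapest edge leaving the tree is 1–7 (12); add 7.
Step 5: cheapest edge leaving the tree is 4–7 (11); add 4.
Step 6: cheapest edge leaving the tree is 3–4 (9); add 3.
Step 7: cheapest edge leaving the tree is 0–4 (11); add 0.
MST edges: 5–6, 1–5, 2–6, 1–7, 4–7, 3–4, 0–4; total weight 5+8+10+12+11+9+11 = 66.

66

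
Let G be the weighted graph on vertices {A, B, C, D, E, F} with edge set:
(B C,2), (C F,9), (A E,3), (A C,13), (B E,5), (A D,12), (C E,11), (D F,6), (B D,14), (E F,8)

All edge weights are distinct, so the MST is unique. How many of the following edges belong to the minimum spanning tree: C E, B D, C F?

Kruskal: consider edges lightest-first.
B C (2): add. Components now {A} {B,C} {D} {E} {F}
A E (3): add. Components now {A,E} {B,C} {D} {F}
B E (5): add. Components now {A,B,C,E} {D} {F}
D F (6): add. Components now {A,B,C,E} {D,F}
E F (8): add. Components now {A,B,C,D,E,F}
MST edge set: {B C, A E, B E, D F, E F}.
Of the listed edges, {} are in the MST → 0.

0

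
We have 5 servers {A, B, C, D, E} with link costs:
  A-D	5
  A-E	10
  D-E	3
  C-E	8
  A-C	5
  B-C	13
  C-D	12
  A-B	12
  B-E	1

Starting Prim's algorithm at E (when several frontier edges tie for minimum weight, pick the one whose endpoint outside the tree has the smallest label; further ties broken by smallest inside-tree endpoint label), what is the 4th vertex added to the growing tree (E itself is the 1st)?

A

Prim's algorithm from E:
Step 1: frontier [B-E 1, D-E 3, C-E 8, A-E 10] → take B-E (1); add B.
Step 2: frontier [A-B 12, B-C 13, D-E 3, C-E 8, A-E 10] → take D-E (3); add D.
Step 3: frontier [A-B 12, B-C 13, A-D 5, C-D 12, C-E 8, A-E 10] → take A-D (5); add A.
Step 4: frontier [A-C 5, B-C 13, C-D 12, C-E 8] → take A-C (5); add C.
Vertex order: E, B, D, A, C. The 4th vertex is A.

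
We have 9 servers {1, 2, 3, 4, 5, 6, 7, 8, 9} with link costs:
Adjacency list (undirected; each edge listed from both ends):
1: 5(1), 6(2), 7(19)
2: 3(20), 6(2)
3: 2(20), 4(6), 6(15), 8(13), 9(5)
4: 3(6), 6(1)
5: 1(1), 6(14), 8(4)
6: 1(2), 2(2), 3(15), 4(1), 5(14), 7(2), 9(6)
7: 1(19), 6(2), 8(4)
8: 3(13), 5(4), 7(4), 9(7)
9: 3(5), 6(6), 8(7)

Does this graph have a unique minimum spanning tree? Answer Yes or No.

No

Sort edges by weight, then run Kruskal:
1—5 (1): add — endpoints in different components.
4—6 (1): add — endpoints in different components.
1—6 (2): add — endpoints in different components.
2—6 (2): add — endpoints in different components.
6—7 (2): add — endpoints in different components.
5—8 (4): add — endpoints in different components.
7—8 (4): skip — 7 and 8 already connected.
3—9 (5): add — endpoints in different components.
3—4 (6): add — endpoints in different components.
Non-tree edge 7—8 has weight 4, equal to the heaviest edge on its tree cycle — swapping gives another MST of the same weight. Not unique.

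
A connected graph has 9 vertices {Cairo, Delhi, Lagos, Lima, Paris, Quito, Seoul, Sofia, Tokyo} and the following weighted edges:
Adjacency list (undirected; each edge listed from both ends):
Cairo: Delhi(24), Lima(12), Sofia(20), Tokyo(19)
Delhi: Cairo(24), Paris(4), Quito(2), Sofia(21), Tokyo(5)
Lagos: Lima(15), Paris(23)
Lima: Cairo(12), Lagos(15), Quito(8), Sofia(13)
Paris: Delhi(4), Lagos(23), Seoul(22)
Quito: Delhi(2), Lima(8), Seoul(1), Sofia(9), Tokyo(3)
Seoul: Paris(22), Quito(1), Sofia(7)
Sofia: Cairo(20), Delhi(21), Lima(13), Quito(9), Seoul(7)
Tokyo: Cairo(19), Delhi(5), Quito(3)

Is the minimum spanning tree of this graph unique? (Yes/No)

Kruskal's algorithm — process edges by increasing weight (ties by edge label):
Quito–Seoul (1): add — endpoints in different components.
Delhi–Quito (2): add — endpoints in different components.
Quito–Tokyo (3): add — endpoints in different components.
Delhi–Paris (4): add — endpoints in different components.
Delhi–Tokyo (5): skip — Tokyo and Delhi already connected.
Seoul–Sofia (7): add — endpoints in different components.
Lima–Quito (8): add — endpoints in different components.
Quito–Sofia (9): skip — Sofia and Quito already connected.
Cairo–Lima (12): add — endpoints in different components.
Lima–Sofia (13): skip — Lima and Sofia already connected.
Lagos–Lima (15): add — endpoints in different components.
Every non-tree edge has weight strictly greater than the heaviest edge on the tree path between its endpoints, so the MST is unique.

Yes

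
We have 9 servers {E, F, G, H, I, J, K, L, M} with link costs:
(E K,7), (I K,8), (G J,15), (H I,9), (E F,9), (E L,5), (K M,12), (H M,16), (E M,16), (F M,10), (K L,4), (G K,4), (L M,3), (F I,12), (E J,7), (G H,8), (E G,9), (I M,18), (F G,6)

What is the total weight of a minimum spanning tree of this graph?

45

Kruskal's algorithm — process edges by increasing weight (ties by edge label):
L M (3): add — endpoints in different components.
G K (4): add — endpoints in different components.
K L (4): add — endpoints in different components.
E L (5): add — endpoints in different components.
F G (6): add — endpoints in different components.
E J (7): add — endpoints in different components.
E K (7): skip — E and K already connected.
G H (8): add — endpoints in different components.
I K (8): add — endpoints in different components.
MST edges: L M, G K, K L, E L, F G, E J, G H, I K; total weight 3+4+4+5+6+7+8+8 = 45.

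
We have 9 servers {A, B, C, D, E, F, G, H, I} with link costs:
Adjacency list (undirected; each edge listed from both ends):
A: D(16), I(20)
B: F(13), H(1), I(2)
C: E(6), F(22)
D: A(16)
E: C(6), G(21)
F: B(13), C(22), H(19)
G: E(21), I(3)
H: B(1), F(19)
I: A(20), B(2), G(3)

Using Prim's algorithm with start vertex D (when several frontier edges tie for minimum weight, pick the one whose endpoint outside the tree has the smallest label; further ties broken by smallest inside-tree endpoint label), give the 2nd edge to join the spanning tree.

A-I

Grow the tree from D using Prim:
Step 1: cheapest edge leaving the tree is A—D (16); add A.
Step 2: cheapest edge leaving the tree is A—I (20); add I.
Step 3: cheapest edge leaving the tree is B—I (2); add B.
Step 4: cheapest edge leaving the tree is B—H (1); add H.
Step 5: cheapest edge leaving the tree is G—I (3); add G.
Step 6: cheapest edge leaving the tree is B—F (13); add F.
Step 7: cheapest edge leaving the tree is E—G (21); add E.
Step 8: cheapest edge leaving the tree is C—E (6); add C.
The 2nd edge added is A—I.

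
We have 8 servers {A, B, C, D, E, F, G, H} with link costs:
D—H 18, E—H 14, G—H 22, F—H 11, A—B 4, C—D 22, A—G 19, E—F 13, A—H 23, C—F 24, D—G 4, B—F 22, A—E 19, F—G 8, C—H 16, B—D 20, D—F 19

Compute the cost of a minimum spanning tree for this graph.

Prim, starting at E.
Step 1: cheapest edge leaving the tree is E—F (13); add F.
Step 2: cheapest edge leaving the tree is F—G (8); add G.
Step 3: cheapest edge leaving the tree is D—G (4); add D.
Step 4: cheapest edge leaving the tree is F—H (11); add H.
Step 5: cheapest edge leaving the tree is C—H (16); add C.
Step 6: cheapest edge leaving the tree is A—E (19); add A.
Step 7: cheapest edge leaving the tree is A—B (4); add B.
MST edges: E—F, F—G, D—G, F—H, C—H, A—E, A—B; total weight 13+8+4+11+16+19+4 = 75.

75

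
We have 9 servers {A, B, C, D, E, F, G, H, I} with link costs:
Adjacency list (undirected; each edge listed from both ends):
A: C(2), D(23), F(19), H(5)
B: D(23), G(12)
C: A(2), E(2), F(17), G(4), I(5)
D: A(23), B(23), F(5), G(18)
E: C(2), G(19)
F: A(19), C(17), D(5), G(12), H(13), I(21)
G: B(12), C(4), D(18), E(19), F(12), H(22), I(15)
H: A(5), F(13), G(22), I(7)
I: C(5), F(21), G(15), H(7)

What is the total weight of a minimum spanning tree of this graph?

47

Kruskal's algorithm — process edges by increasing weight (ties by edge label):
A-C (2): add — endpoints in different components.
C-E (2): add — endpoints in different components.
C-G (4): add — endpoints in different components.
A-H (5): add — endpoints in different components.
C-I (5): add — endpoints in different components.
D-F (5): add — endpoints in different components.
H-I (7): skip — H and I already connected.
B-G (12): add — endpoints in different components.
F-G (12): add — endpoints in different components.
MST edges: A-C, C-E, C-G, A-H, C-I, D-F, B-G, F-G; total weight 2+2+4+5+5+5+12+12 = 47.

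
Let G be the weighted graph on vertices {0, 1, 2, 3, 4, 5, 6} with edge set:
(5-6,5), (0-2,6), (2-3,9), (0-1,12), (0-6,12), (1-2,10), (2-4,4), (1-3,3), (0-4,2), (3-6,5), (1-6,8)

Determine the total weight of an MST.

28

Grow the tree from 2 using Prim:
Step 1: frontier [2-4 4, 0-2 6, 2-3 9, 1-2 10] → take 2-4 (4); add 4.
Step 2: frontier [0-2 6, 2-3 9, 1-2 10, 0-4 2] → take 0-4 (2); add 0.
Step 3: frontier [0-1 12, 0-6 12, 2-3 9, 1-2 10] → take 2-3 (9); add 3.
Step 4: frontier [0-1 12, 0-6 12, 1-2 10, 1-3 3, 3-6 5] → take 1-3 (3); add 1.
Step 5: frontier [0-6 12, 1-6 8, 3-6 5] → take 3-6 (5); add 6.
Step 6: frontier [5-6 5] → take 5-6 (5); add 5.
MST edges: 2-4, 0-4, 2-3, 1-3, 3-6, 5-6; total weight 4+2+9+3+5+5 = 28.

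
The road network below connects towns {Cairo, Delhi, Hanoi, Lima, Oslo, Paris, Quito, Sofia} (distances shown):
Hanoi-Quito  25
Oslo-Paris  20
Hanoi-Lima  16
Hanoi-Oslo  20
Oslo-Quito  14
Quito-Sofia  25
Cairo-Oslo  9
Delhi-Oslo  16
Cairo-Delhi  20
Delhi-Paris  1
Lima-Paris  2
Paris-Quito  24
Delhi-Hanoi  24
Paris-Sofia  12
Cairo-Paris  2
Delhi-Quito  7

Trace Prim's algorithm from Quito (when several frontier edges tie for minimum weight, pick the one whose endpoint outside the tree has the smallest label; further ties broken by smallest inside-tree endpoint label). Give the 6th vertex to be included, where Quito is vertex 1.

Oslo

Prim, starting at Quito.
Step 1: cheapest edge leaving the tree is Delhi-Quito (7); add Delhi.
Step 2: cheapest edge leaving the tree is Delhi-Paris (1); add Paris.
Step 3: cheapest edge leaving the tree is Cairo-Paris (2); add Cairo.
Step 4: cheapest edge leaving the tree is Lima-Paris (2); add Lima.
Step 5: cheapest edge leaving the tree is Cairo-Oslo (9); add Oslo.
Step 6: cheapest edge leaving the tree is Paris-Sofia (12); add Sofia.
Step 7: cheapest edge leaving the tree is Hanoi-Lima (16); add Hanoi.
Vertex order: Quito, Delhi, Paris, Cairo, Lima, Oslo, Sofia, Hanoi. The 6th vertex is Oslo.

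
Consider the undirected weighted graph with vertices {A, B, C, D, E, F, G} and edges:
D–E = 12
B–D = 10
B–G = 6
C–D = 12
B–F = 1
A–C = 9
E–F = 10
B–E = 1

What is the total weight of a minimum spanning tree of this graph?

39

Kruskal's algorithm — process edges by increasing weight (ties by edge label):
B–E (1): add — endpoints in different components.
B–F (1): add — endpoints in different components.
B–G (6): add — endpoints in different components.
A–C (9): add — endpoints in different components.
B–D (10): add — endpoints in different components.
E–F (10): skip — E and F already connected.
C–D (12): add — endpoints in different components.
MST edges: B–E, B–F, B–G, A–C, B–D, C–D; total weight 1+1+6+9+10+12 = 39.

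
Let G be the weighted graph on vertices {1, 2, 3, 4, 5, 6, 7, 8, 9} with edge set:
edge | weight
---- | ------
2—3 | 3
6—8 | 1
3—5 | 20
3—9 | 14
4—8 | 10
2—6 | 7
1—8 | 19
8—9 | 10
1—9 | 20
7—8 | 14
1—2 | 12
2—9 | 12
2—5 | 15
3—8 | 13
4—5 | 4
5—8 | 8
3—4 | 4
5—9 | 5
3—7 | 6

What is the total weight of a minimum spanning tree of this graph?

Prim's algorithm from 6:
Step 1: cheapest edge leaving the tree is 6—8 (1); add 8.
Step 2: cheapest edge leaving the tree is 2—6 (7); add 2.
Step 3: cheapest edge leaving the tree is 2—3 (3); add 3.
Step 4: cheapest edge leaving the tree is 3—4 (4); add 4.
Step 5: cheapest edge leaving the tree is 4—5 (4); add 5.
Step 6: cheapest edge leaving the tree is 5—9 (5); add 9.
Step 7: cheapest edge leaving the tree is 3—7 (6); add 7.
Step 8: cheapest edge leaving the tree is 1—2 (12); add 1.
MST edges: 6—8, 2—6, 2—3, 3—4, 4—5, 5—9, 3—7, 1—2; total weight 1+7+3+4+4+5+6+12 = 42.

42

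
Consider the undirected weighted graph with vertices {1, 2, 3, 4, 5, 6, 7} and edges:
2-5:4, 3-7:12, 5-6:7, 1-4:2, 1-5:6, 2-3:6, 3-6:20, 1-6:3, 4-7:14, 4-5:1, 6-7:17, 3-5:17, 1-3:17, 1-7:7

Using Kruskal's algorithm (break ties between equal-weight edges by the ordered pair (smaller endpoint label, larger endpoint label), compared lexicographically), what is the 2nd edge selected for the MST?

Kruskal's algorithm — process edges by increasing weight (ties by edge label):
4-5 (1): add. Components now {1} {2} {3} {4,5} {6} {7}
1-4 (2): add. Components now {1,4,5} {2} {3} {6} {7}
1-6 (3): add. Components now {1,4,5,6} {2} {3} {7}
2-5 (4): add. Components now {1,2,4,5,6} {3} {7}
1-5 (6): skip — 1 and 5 already connected.
2-3 (6): add. Components now {1,2,3,4,5,6} {7}
1-7 (7): add. Components now {1,2,3,4,5,6,7}
The 2nd edge added is 1-4.

1-4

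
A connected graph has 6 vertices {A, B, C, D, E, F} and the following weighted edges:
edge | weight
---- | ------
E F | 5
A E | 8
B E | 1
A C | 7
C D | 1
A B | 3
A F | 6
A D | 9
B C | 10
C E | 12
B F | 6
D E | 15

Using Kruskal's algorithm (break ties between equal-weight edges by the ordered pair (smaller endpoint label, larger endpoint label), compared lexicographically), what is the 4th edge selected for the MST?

Sort edges by weight, then run Kruskal:
B E (1): add. Components now {A} {B,E} {C} {D} {F}
C D (1): add. Components now {A} {B,E} {C,D} {F}
A B (3): add. Components now {A,B,E} {C,D} {F}
E F (5): add. Components now {A,B,E,F} {C,D}
A F (6): skip — A and F already connected.
B F (6): skip — B and F already connected.
A C (7): add. Components now {A,B,C,D,E,F}
The 4th edge added is E F.

E-F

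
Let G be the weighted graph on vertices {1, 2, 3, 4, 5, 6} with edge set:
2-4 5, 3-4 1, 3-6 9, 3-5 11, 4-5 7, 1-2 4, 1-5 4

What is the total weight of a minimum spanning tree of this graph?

Prim, starting at 5.
Step 1: frontier [1-5 4, 4-5 7, 3-5 11] → take 1-5 (4); add 1.
Step 2: frontier [1-2 4, 4-5 7, 3-5 11] → take 1-2 (4); add 2.
Step 3: frontier [2-4 5, 4-5 7, 3-5 11] → take 2-4 (5); add 4.
Step 4: frontier [3-4 1, 3-5 11] → take 3-4 (1); add 3.
Step 5: frontier [3-6 9] → take 3-6 (9); add 6.
MST edges: 1-5, 1-2, 2-4, 3-4, 3-6; total weight 4+4+5+1+9 = 23.

23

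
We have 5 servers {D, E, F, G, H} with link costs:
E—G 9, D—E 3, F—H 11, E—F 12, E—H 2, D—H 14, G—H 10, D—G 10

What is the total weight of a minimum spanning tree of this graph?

25

Prim's algorithm from E:
Step 1: frontier [E—H 2, D—E 3, E—G 9, E—F 12] → take E—H (2); add H.
Step 2: frontier [D—E 3, E—G 9, E—F 12, G—H 10, F—H 11, D—H 14] → take D—E (3); add D.
Step 3: frontier [D—G 10, E—G 9, E—F 12, G—H 10, F—H 11] → take E—G (9); add G.
Step 4: frontier [E—F 12, F—H 11] → take F—H (11); add F.
MST edges: E—H, D—E, E—G, F—H; total weight 2+3+9+11 = 25.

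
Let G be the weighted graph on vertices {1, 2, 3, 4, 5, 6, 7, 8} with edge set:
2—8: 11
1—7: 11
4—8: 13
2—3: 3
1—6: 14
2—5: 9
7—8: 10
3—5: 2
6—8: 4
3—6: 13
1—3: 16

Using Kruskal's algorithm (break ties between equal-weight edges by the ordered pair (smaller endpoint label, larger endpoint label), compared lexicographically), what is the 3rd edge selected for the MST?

Sort edges by weight, then run Kruskal:
3—5 (2): add — endpoints in different components.
2—3 (3): add — endpoints in different components.
6—8 (4): add — endpoints in different components.
2—5 (9): skip — 2 and 5 already connected.
7—8 (10): add — endpoints in different components.
1—7 (11): add — endpoints in different components.
2—8 (11): add — endpoints in different components.
3—6 (13): skip — 3 and 6 already connected.
4—8 (13): add — endpoints in different components.
The 3rd edge added is 6—8.

6-8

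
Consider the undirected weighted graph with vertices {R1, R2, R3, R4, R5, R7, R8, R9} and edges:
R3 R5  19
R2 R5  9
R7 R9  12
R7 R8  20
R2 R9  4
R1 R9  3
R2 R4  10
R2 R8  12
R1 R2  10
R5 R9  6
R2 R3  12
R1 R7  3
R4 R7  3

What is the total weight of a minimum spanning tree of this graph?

Sort edges by weight, then run Kruskal:
R1 R7 (3): add — endpoints in different components.
R1 R9 (3): add — endpoints in different components.
R4 R7 (3): add — endpoints in different components.
R2 R9 (4): add — endpoints in different components.
R5 R9 (6): add — endpoints in different components.
R2 R5 (9): skip — R5 and R2 already connected.
R1 R2 (10): skip — R1 and R2 already connected.
R2 R4 (10): skip — R4 and R2 already connected.
R2 R3 (12): add — endpoints in different components.
R2 R8 (12): add — endpoints in different components.
MST edges: R1 R7, R1 R9, R4 R7, R2 R9, R5 R9, R2 R3, R2 R8; total weight 3+3+3+4+6+12+12 = 43.

43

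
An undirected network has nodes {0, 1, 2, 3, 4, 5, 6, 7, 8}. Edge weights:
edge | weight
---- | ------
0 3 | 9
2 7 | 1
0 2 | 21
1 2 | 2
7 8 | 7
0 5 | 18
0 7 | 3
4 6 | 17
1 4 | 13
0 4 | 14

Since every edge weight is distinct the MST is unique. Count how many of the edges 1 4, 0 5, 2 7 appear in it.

Sort edges by weight, then run Kruskal:
2 7 (1): add — endpoints in different components.
1 2 (2): add — endpoints in different components.
0 7 (3): add — endpoints in different components.
7 8 (7): add — endpoints in different components.
0 3 (9): add — endpoints in different components.
1 4 (13): add — endpoints in different components.
0 4 (14): skip — 0 and 4 already connected.
4 6 (17): add — endpoints in different components.
0 5 (18): add — endpoints in different components.
MST edge set: {2 7, 1 2, 0 7, 7 8, 0 3, 1 4, 4 6, 0 5}.
Of the listed edges, {1 4, 0 5, 2 7} are in the MST → 3.

3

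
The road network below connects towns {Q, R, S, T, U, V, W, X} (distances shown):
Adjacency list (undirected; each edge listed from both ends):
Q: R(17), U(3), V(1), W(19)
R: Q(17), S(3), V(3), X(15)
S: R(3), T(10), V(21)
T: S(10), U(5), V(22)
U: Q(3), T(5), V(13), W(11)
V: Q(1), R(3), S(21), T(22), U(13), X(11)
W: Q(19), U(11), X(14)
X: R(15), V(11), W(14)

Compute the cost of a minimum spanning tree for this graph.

Kruskal's algorithm — process edges by increasing weight (ties by edge label):
Q—V (1): add — endpoints in different components.
Q—U (3): add — endpoints in different components.
R—S (3): add — endpoints in different components.
R—V (3): add — endpoints in different components.
T—U (5): add — endpoints in different components.
S—T (10): skip — S and T already connected.
U—W (11): add — endpoints in different components.
V—X (11): add — endpoints in different components.
MST edges: Q—V, Q—U, R—S, R—V, T—U, U—W, V—X; total weight 1+3+3+3+5+11+11 = 37.

37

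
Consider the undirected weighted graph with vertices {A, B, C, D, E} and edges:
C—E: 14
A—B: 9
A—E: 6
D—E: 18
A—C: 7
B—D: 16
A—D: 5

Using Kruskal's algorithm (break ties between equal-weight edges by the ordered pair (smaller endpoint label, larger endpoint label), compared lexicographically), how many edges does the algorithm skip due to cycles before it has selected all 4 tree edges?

0

Kruskal's algorithm — process edges by increasing weight (ties by edge label):
A—D (5): add. Components now {A,D} {B} {C} {E}
A—E (6): add. Components now {A,D,E} {B} {C}
A—C (7): add. Components now {A,C,D,E} {B}
A—B (9): add. Components now {A,B,C,D,E}
Edges rejected before the tree was complete: 0.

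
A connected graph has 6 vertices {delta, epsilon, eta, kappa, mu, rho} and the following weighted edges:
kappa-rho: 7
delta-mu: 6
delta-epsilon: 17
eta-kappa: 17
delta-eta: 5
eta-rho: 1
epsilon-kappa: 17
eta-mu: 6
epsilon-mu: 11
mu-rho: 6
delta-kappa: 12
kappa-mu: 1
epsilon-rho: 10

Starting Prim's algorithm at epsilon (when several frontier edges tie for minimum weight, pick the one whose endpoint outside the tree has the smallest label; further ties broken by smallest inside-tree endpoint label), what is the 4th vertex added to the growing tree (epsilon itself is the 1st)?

Grow the tree from epsilon using Prim:
Step 1: frontier [epsilon-rho 10, epsilon-mu 11, delta-epsilon 17, epsilon-kappa 17] → take epsilon-rho (10); add rho.
Step 2: frontier [epsilon-mu 11, delta-epsilon 17, epsilon-kappa 17, eta-rho 1, mu-rho 6, kappa-rho 7] → take eta-rho (1); add eta.
Step 3: frontier [epsilon-mu 11, delta-epsilon 17, epsilon-kappa 17, delta-eta 5, eta-mu 6, eta-kappa 17, mu-rho 6, kappa-rho 7] → take delta-eta (5); add delta.
Step 4: frontier [delta-mu 6, delta-kappa 12, epsilon-mu 11, epsilon-kappa 17, eta-mu 6, eta-kappa 17, mu-rho 6, kappa-rho 7] → take delta-mu (6); add mu.
Step 5: frontier [delta-kappa 12, epsilon-kappa 17, eta-kappa 17, kappa-mu 1, kappa-rho 7] → take kappa-mu (1); add kappa.
Vertex order: epsilon, rho, eta, delta, mu, kappa. The 4th vertex is delta.

delta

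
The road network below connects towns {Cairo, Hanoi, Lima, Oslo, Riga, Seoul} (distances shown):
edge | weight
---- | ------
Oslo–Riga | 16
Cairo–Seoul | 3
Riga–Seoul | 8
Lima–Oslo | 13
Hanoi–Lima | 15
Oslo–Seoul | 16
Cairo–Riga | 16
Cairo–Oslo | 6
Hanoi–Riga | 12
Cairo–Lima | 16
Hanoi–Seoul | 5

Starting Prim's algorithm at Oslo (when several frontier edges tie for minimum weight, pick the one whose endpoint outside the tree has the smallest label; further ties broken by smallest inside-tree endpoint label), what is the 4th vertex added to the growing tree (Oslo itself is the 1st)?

Hanoi

Grow the tree from Oslo using Prim:
Step 1: cheapest edge leaving the tree is Cairo–Oslo (6); add Cairo.
Step 2: cheapest edge leaving the tree is Cairo–Seoul (3); add Seoul.
Step 3: cheapest edge leaving the tree is Hanoi–Seoul (5); add Hanoi.
Step 4: cheapest edge leaving the tree is Riga–Seoul (8); add Riga.
Step 5: cheapest edge leaving the tree is Lima–Oslo (13); add Lima.
Vertex order: Oslo, Cairo, Seoul, Hanoi, Riga, Lima. The 4th vertex is Hanoi.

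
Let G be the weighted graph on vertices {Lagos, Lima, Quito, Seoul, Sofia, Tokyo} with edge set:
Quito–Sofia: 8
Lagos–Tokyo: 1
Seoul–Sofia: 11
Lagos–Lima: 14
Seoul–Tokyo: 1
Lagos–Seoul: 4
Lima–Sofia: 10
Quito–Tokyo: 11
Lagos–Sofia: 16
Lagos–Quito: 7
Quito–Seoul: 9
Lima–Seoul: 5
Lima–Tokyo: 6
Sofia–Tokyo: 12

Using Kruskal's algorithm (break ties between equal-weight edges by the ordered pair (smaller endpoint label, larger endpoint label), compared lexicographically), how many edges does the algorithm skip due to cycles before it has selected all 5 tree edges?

2

Sort edges by weight, then run Kruskal:
Lagos–Tokyo (1): add. Components now {Lagos,Tokyo} {Seoul} {Lima} {Sofia} {Quito}
Seoul–Tokyo (1): add. Components now {Lagos,Seoul,Tokyo} {Lima} {Sofia} {Quito}
Lagos–Seoul (4): skip — Seoul and Lagos already connected.
Lima–Seoul (5): add. Components now {Lagos,Lima,Seoul,Tokyo} {Sofia} {Quito}
Lima–Tokyo (6): skip — Tokyo and Lima already connected.
Lagos–Quito (7): add. Components now {Lagos,Lima,Quito,Seoul,Tokyo} {Sofia}
Quito–Sofia (8): add. Components now {Lagos,Lima,Quito,Seoul,Sofia,Tokyo}
Edges rejected before the tree was complete: 2.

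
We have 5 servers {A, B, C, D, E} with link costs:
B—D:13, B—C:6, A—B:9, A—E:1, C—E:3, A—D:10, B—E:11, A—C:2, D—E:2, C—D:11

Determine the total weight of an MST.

11

Kruskal: consider edges lightest-first.
A—E (1): add — endpoints in different components.
A—C (2): add — endpoints in different components.
D—E (2): add — endpoints in different components.
C—E (3): skip — C and E already connected.
B—C (6): add — endpoints in different components.
MST edges: A—E, A—C, D—E, B—C; total weight 1+2+2+6 = 11.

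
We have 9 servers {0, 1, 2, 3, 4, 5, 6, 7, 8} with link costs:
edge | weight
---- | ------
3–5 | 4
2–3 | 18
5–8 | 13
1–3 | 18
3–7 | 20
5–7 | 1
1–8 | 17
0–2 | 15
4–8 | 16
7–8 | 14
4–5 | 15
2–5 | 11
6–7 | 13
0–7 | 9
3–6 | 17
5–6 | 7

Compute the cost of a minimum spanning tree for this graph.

77

Kruskal's algorithm — process edges by increasing weight (ties by edge label):
5–7 (1): add — endpoints in different components.
3–5 (4): add — endpoints in different components.
5–6 (7): add — endpoints in different components.
0–7 (9): add — endpoints in different components.
2–5 (11): add — endpoints in different components.
5–8 (13): add — endpoints in different components.
6–7 (13): skip — 6 and 7 already connected.
7–8 (14): skip — 7 and 8 already connected.
0–2 (15): skip — 0 and 2 already connected.
4–5 (15): add — endpoints in different components.
4–8 (16): skip — 4 and 8 already connected.
1–8 (17): add — endpoints in different components.
MST edges: 5–7, 3–5, 5–6, 0–7, 2–5, 5–8, 4–5, 1–8; total weight 1+4+7+9+11+13+15+17 = 77.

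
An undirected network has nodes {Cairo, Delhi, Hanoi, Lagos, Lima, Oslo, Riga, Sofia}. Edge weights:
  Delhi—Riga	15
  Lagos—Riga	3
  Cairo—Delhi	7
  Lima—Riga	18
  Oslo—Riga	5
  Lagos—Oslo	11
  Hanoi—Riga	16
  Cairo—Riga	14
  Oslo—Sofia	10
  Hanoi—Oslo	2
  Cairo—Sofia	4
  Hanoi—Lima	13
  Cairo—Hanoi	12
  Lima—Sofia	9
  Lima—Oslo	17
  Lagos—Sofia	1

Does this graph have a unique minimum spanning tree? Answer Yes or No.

Yes

Kruskal's algorithm — process edges by increasing weight (ties by edge label):
Lagos—Sofia (1): add — endpoints in different components.
Hanoi—Oslo (2): add — endpoints in different components.
Lagos—Riga (3): add — endpoints in different components.
Cairo—Sofia (4): add — endpoints in different components.
Oslo—Riga (5): add — endpoints in different components.
Cairo—Delhi (7): add — endpoints in different components.
Lima—Sofia (9): add — endpoints in different components.
Every non-tree edge has weight strictly greater than the heaviest edge on the tree path between its endpoints, so the MST is unique.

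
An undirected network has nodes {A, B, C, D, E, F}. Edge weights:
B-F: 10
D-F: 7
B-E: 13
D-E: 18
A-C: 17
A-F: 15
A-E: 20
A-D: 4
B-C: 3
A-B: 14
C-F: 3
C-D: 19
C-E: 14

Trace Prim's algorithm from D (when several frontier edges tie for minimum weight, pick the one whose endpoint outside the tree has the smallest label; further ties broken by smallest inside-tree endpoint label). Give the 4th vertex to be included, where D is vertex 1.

Prim, starting at D.
Step 1: cheapest edge leaving the tree is A-D (4); add A.
Step 2: cheapest edge leaving the tree is D-F (7); add F.
Step 3: cheapest edge leaving the tree is C-F (3); add C.
Step 4: cheapest edge leaving the tree is B-C (3); add B.
Step 5: cheapest edge leaving the tree is B-E (13); add E.
Vertex order: D, A, F, C, B, E. The 4th vertex is C.

C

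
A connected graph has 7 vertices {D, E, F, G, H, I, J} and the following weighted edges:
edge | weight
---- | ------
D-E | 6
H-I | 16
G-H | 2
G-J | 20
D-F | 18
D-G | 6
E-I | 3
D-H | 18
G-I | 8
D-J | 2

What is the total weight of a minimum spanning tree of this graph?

37

Prim, starting at G.
Step 1: cheapest edge leaving the tree is G-H (2); add H.
Step 2: cheapest edge leaving the tree is D-G (6); add D.
Step 3: cheapest edge leaving the tree is D-J (2); add J.
Step 4: cheapest edge leaving the tree is D-E (6); add E.
Step 5: cheapest edge leaving the tree is E-I (3); add I.
Step 6: cheapest edge leaving the tree is D-F (18); add F.
MST edges: G-H, D-G, D-J, D-E, E-I, D-F; total weight 2+6+2+6+3+18 = 37.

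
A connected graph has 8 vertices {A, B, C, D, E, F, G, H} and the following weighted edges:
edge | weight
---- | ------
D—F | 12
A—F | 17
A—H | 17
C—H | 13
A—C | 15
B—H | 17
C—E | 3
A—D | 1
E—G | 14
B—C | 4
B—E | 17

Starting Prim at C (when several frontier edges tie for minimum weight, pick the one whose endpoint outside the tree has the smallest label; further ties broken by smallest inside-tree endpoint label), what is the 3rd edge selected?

C-H

Prim's algorithm from C:
Step 1: cheapest edge leaving the tree is C—E (3); add E.
Step 2: cheapest edge leaving the tree is B—C (4); add B.
Step 3: cheapest edge leaving the tree is C—H (13); add H.
Step 4: cheapest edge leaving the tree is E—G (14); add G.
Step 5: cheapest edge leaving the tree is A—C (15); add A.
Step 6: cheapest edge leaving the tree is A—D (1); add D.
Step 7: cheapest edge leaving the tree is D—F (12); add F.
The 3rd edge added is C—H.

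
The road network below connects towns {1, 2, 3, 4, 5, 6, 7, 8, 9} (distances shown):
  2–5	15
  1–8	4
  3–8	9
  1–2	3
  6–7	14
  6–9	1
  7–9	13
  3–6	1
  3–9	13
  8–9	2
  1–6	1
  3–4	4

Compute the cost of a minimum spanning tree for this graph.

Kruskal's algorithm — process edges by increasing weight (ties by edge label):
1–6 (1): add — endpoints in different components.
3–6 (1): add — endpoints in different components.
6–9 (1): add — endpoints in different components.
8–9 (2): add — endpoints in different components.
1–2 (3): add — endpoints in different components.
1–8 (4): skip — 1 and 8 already connected.
3–4 (4): add — endpoints in different components.
3–8 (9): skip — 3 and 8 already connected.
3–9 (13): skip — 3 and 9 already connected.
7–9 (13): add — endpoints in different components.
6–7 (14): skip — 6 and 7 already connected.
2–5 (15): add — endpoints in different components.
MST edges: 1–6, 3–6, 6–9, 8–9, 1–2, 3–4, 7–9, 2–5; total weight 1+1+1+2+3+4+13+15 = 40.

40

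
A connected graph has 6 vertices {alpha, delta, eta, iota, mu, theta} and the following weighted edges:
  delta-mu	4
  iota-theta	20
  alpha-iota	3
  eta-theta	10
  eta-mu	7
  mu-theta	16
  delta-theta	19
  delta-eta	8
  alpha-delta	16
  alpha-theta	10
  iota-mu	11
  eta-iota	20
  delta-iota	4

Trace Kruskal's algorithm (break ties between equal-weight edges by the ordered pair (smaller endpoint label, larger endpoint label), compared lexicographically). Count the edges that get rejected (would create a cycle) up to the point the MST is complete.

1

Kruskal's algorithm — process edges by increasing weight (ties by edge label):
alpha-iota (3): add — endpoints in different components.
delta-iota (4): add — endpoints in different components.
delta-mu (4): add — endpoints in different components.
eta-mu (7): add — endpoints in different components.
delta-eta (8): skip — delta and eta already connected.
alpha-theta (10): add — endpoints in different components.
Edges rejected before the tree was complete: 1.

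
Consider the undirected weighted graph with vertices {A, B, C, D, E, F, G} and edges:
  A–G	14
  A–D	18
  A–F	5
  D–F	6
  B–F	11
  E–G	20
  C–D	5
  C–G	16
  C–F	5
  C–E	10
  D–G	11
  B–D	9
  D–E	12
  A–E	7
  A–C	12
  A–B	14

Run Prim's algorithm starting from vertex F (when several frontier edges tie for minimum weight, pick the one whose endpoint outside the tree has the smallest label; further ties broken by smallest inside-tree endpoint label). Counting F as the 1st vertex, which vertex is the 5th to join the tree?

Prim's algorithm from F:
Step 1: cheapest edge leaving the tree is A–F (5); add A.
Step 2: cheapest edge leaving the tree is C–F (5); add C.
Step 3: cheapest edge leaving the tree is C–D (5); add D.
Step 4: cheapest edge leaving the tree is A–E (7); add E.
Step 5: cheapest edge leaving the tree is B–D (9); add B.
Step 6: cheapest edge leaving the tree is D–G (11); add G.
Vertex order: F, A, C, D, E, B, G. The 5th vertex is E.

E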